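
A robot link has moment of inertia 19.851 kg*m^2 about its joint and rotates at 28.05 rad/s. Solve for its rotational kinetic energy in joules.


KE = (1/2)*I*omega^2 = 0.5*19.851*28.05^2 = 7809.4082

7809.4082 J


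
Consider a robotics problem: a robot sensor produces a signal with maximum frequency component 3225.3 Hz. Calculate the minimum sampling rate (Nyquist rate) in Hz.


f_s,min = 2*f_max = 2*3225.3 = 6450.6000

6450.6000 Hz


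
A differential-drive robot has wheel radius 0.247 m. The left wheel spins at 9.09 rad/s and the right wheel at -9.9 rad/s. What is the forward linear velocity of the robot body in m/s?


v = r*(wR + wL)/2 = 0.247*(-9.9 + 9.09)/2 = -0.1000

-0.1000 m/s


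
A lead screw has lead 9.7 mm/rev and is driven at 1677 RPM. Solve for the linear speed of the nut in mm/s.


v = lead * (RPM/60) = 9.7*1677/60 = 271.1150

271.1150 mm/s


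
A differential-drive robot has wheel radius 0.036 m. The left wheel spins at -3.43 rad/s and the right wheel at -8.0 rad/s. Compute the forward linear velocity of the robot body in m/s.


v = r*(wR + wL)/2 = 0.036*(-8.0 + -3.43)/2 = -0.2057

-0.2057 m/s


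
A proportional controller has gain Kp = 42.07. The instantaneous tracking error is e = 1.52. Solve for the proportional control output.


u_P = Kp * e = 42.07 * 1.52 = 63.9464

63.9464


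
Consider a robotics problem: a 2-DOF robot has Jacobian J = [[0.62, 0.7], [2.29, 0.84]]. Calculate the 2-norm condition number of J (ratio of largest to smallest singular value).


JJ^T eigenvalues: trace(JJ^T) = 6.8241, det(JJ^T) = det(J)^2 = 1.17115684
s_max^2 = (6.8241 + sqrt(41.88371345))/2 = 6.64793139
s_min^2 = (6.8241 - sqrt(41.88371345))/2 = 0.17616861
kappa = s_max/s_min = sqrt(6.64793139/0.17616861) = 6.1430

6.1430


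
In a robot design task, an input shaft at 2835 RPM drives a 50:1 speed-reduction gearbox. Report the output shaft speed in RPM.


omega_out = omega_in / N = 2835 / 50 = 56.7000

56.7000 RPM


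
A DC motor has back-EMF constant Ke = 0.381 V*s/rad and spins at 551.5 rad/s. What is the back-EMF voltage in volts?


V_emf = Ke * omega = 0.381*551.5 = 210.1215

210.1215 V


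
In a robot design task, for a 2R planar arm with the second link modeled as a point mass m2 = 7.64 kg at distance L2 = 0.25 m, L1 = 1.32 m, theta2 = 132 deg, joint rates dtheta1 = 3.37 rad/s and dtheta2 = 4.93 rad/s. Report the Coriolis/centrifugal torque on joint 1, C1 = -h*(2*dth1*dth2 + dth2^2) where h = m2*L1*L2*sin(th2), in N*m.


h = m2*L1*L2*sin(th2) = 7.64*1.32*0.25*sin(132 deg) = 1.873617
C1 = -h*(2*3.37*4.93 + 4.93^2) = -1.873617*57.5331 = -107.7950

-107.7950 N*m


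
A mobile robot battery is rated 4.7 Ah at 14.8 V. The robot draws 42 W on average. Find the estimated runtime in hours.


E = 4.7*14.8 = 69.5600 Wh
t = E/P = 69.5600/42 = 1.6562

1.6562 hours


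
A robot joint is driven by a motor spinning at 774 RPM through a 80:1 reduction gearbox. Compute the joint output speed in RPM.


omega_joint = omega_motor / N = 774 / 80 = 9.6750

9.6750 RPM


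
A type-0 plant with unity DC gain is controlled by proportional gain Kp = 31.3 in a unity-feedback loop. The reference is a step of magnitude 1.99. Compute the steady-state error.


e_ss = R/(1 + Kp) = 1.99/(1 + 31.3) = 1.99/32.3000 = 0.0616

0.0616


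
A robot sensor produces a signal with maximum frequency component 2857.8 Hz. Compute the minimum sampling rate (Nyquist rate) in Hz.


f_s,min = 2*f_max = 2*2857.8 = 5715.6000

5715.6000 Hz


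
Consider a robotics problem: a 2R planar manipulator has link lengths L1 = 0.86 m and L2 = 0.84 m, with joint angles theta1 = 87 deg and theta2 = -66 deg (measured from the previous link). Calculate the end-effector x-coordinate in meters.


x = L1*cos(th1) + L2*cos(th1+th2) = 0.86*cos(87 deg) + 0.84*cos(21 deg) = 0.8292

0.8292 m


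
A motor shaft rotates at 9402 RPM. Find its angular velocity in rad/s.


omega = 9402 * 2*pi/60 = 984.5751

984.5751 rad/s


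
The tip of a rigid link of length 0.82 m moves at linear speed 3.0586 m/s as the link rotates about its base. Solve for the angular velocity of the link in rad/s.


omega = v / L = 3.0586 / 0.82 = 3.7300

3.7300 rad/s


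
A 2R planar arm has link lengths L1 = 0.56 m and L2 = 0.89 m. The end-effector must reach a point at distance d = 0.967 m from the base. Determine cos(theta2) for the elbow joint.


cos(th2) = (d^2 - L1^2 - L2^2)/(2*L1*L2) = (0.967^2 - 0.56^2 - 0.89^2)/(2*0.56*0.89) = -0.1712

-0.1712


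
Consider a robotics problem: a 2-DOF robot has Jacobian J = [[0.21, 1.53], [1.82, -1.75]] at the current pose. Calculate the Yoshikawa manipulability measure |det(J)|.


det(J) = 0.21*-1.75 - (1.53)*(1.82) = -3.1521
|det(J)| = 3.1521

3.1521


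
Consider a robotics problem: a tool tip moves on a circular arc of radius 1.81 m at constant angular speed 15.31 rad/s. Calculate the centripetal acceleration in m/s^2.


a_c = omega^2 * r = 15.31^2 * 1.81 = 424.2569

424.2569 m/s^2


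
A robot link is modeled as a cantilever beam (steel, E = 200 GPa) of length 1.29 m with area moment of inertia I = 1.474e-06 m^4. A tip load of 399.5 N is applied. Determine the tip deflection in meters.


delta = F*L^3/(3*E*I) = 399.5*1.29^3/(3*2.000e+11*1.474e-06)
      = 857.6022555/884400 = 9.6970e-04

9.6970e-04 m


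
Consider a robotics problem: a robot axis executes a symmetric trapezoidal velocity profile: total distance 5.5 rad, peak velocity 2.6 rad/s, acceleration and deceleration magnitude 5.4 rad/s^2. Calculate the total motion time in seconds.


t_acc = v/a = 2.6/5.4 = 0.481481 s
d_acc = v^2/(2a) = 0.625926 rad (each ramp)
d_cruise = 5.5 - 2*0.625926 = 4.248148 rad
t_cruise = 4.248148/2.6 = 1.633903 s
t_total = 2*0.481481 + 1.633903 = 2.5969

2.5969 s


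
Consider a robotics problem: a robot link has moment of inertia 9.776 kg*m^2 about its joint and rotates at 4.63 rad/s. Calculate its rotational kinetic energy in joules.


KE = (1/2)*I*omega^2 = 0.5*9.776*4.63^2 = 104.7836

104.7836 J


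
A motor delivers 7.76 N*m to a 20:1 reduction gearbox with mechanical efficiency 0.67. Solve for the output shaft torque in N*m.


tau_out = tau_in * N * eta = 7.76 * 20 * 0.67 = 103.9840

103.9840 N*m


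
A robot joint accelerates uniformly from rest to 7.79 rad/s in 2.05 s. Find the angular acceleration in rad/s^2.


alpha = delta_omega / t = 7.79 / 2.05 = 3.8000

3.8000 rad/s^2


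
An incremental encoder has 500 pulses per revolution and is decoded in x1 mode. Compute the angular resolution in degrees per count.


resolution = 360 / (PPR * 1) = 360 / 500 = 0.7200

0.7200 degrees


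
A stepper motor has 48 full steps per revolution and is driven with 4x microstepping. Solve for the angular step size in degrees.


step = 360/(48*4) = 360/192 = 1.8750

1.8750 degrees


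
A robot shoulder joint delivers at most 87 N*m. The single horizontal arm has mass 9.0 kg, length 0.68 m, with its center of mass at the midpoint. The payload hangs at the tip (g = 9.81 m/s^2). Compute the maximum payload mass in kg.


tau_arm = m_arm*g*(L/2) = 9.0*9.81*0.68/2 = 30.0186 N*m
tau_payload = tau_max - tau_arm = 87 - 30.0186 = 56.9814
m_payload = tau_payload / (g*L) = 56.9814 / (9.81*0.68) = 8.5419

8.5419 kg


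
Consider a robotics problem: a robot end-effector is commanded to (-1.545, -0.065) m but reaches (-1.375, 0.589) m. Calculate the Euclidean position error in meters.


dx = -1.375 - (-1.545) = 0.1700, dy = 0.589 - (-0.065) = 0.6540
err = sqrt(0.028900 + 0.427716) = 0.6757

0.6757 m


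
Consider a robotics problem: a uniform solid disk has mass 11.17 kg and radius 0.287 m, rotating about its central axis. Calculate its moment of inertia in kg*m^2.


I = (1/2)*m*R^2 = 0.5*11.17*0.287^2 = 0.4600

0.4600 kg*m^2


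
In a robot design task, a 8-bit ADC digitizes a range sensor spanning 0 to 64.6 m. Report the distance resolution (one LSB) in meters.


res = range / 2^n = 64.6/2^8 = 64.6/256 = 0.2523

0.2523 m


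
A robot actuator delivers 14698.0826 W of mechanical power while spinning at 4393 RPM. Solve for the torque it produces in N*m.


omega = 4393 * 2*pi/60 = 460.033884 rad/s
tau = P / omega = 14698.0826 / 460.033884 = 31.9500

31.9500 N*m


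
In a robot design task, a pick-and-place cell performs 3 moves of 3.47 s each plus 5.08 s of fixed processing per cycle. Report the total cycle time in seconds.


T = 3*3.47 + 5.08 = 15.4900

15.4900 s


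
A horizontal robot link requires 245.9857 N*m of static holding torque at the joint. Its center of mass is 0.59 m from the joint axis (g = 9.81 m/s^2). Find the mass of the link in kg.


m = tau / (g*L) = 245.9857 / (9.81 * 0.59) = 42.5000

42.5000 kg


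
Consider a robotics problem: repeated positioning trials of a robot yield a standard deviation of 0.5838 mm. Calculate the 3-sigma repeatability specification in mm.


repeatability = 3*sigma = 3*0.5838 = 1.7514

1.7514 mm


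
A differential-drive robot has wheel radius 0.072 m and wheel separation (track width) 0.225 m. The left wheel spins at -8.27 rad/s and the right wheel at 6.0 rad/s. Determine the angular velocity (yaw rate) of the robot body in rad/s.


omega = r*(wR - wL)/L = 0.072*(6.0 - (-8.27))/0.225 = 4.5664

4.5664 rad/s


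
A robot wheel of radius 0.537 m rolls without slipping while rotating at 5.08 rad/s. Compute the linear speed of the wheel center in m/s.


v = omega * r = 5.08 * 0.537 = 2.7280

2.7280 m/s


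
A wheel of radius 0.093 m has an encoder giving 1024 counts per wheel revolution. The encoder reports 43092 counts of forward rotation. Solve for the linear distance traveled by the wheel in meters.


revs = 43092/1024 = 42.082031
d = revs * 2*pi*r = 42.082031 * 2*pi*0.093 = 24.5901

24.5901 m


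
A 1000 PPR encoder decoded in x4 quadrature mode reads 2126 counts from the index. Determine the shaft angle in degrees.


angle = counts * 360 / (PPR*4) = 2126 * 360 / 4000 = 191.3400

191.3400 degrees


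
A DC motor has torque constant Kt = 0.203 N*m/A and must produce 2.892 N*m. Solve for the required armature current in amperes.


I = tau / Kt = 2.892/0.203 = 14.2463

14.2463 A


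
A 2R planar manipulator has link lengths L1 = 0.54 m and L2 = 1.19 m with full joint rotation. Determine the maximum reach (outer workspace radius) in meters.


r_max = L1 + L2 = 0.54 + 1.19 = 1.7300

1.7300 m


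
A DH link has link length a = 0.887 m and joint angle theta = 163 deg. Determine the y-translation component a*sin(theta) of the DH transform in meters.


a*sin(theta) = 0.887*sin(163 deg) = 0.2593

0.2593 m


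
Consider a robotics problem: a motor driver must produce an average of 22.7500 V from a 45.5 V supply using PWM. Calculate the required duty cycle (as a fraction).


D = V_avg/V_supply = 22.7500/45.5 = 0.5000

0.5000


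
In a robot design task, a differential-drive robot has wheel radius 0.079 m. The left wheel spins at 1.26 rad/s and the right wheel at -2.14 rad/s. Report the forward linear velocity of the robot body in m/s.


v = r*(wR + wL)/2 = 0.079*(-2.14 + 1.26)/2 = -0.0348

-0.0348 m/s


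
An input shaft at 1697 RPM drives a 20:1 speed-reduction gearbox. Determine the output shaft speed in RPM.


omega_out = omega_in / N = 1697 / 20 = 84.8500

84.8500 RPM


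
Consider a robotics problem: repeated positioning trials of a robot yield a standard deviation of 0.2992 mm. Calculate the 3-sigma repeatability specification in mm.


repeatability = 3*sigma = 3*0.2992 = 0.8976

0.8976 mm


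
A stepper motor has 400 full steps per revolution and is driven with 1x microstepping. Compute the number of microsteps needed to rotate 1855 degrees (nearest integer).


step_size = 360/(400*1) = 360/400 = 0.900000 deg
n = 1855/(360/400) = 1855*400/360 = 2061.1111 -> 2061

2061 steps


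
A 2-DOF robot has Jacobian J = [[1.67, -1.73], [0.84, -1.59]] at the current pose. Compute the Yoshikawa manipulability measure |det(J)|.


det(J) = 1.67*-1.59 - (-1.73)*(0.84) = -1.2021
|det(J)| = 1.2021

1.2021


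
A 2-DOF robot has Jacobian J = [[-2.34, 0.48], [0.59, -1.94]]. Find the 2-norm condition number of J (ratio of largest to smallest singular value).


JJ^T eigenvalues: trace(JJ^T) = 9.8177, det(JJ^T) = det(J)^2 = 18.11694096
s_max^2 = (9.8177 + sqrt(23.91946945))/2 = 7.35422673
s_min^2 = (9.8177 - sqrt(23.91946945))/2 = 2.46347327
kappa = s_max/s_min = sqrt(7.35422673/2.46347327) = 1.7278

1.7278


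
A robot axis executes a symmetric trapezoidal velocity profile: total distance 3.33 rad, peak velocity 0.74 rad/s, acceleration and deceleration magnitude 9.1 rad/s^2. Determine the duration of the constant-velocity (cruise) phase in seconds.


t_acc = v/a = 0.081319 s, d_acc = v^2/(2a) = 0.030088 rad each
d_cruise = 3.33 - 2*0.030088 = 3.269824 rad
t_cruise = d_cruise/v = 3.269824/0.74 = 4.4187

4.4187 s


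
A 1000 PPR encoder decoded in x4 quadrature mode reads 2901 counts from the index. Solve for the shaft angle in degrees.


angle = counts * 360 / (PPR*4) = 2901 * 360 / 4000 = 261.0900

261.0900 degrees


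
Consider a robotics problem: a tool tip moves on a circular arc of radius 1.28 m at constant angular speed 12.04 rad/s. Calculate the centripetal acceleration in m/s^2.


a_c = omega^2 * r = 12.04^2 * 1.28 = 185.5508

185.5508 m/s^2


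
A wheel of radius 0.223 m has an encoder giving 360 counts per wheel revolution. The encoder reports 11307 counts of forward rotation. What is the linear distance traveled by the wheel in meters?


revs = 11307/360 = 31.408333
d = revs * 2*pi*r = 31.408333 * 2*pi*0.223 = 44.0078

44.0078 m


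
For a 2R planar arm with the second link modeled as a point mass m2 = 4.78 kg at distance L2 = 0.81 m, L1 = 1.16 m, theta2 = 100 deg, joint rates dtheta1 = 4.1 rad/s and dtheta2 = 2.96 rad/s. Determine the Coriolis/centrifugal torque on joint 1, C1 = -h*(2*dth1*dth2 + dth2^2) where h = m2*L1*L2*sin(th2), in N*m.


h = m2*L1*L2*sin(th2) = 4.78*1.16*0.81*sin(100 deg) = 4.423055
C1 = -h*(2*4.1*2.96 + 2.96^2) = -4.423055*33.0336 = -146.1094

-146.1094 N*m


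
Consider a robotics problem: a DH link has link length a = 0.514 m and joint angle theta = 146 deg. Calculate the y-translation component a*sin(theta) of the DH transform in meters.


a*sin(theta) = 0.514*sin(146 deg) = 0.2874

0.2874 m


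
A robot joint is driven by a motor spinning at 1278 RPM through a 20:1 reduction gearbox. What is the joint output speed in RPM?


omega_joint = omega_motor / N = 1278 / 20 = 63.9000

63.9000 RPM


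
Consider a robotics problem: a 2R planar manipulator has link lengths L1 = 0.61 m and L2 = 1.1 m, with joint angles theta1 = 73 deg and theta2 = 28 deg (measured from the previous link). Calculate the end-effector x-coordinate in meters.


x = L1*cos(th1) + L2*cos(th1+th2) = 0.61*cos(73 deg) + 1.1*cos(101 deg) = -0.0315

-0.0315 m


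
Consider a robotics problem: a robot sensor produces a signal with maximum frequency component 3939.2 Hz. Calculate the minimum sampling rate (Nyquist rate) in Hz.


f_s,min = 2*f_max = 2*3939.2 = 7878.4000

7878.4000 Hz


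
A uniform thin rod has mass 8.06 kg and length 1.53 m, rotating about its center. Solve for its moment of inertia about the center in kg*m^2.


I = (1/12)*m*L^2 = (1/12)*8.06*1.53^2 = 1.5723

1.5723 kg*m^2


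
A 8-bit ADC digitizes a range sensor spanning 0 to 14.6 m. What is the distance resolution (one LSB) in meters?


res = range / 2^n = 14.6/2^8 = 14.6/256 = 0.0570

0.0570 m


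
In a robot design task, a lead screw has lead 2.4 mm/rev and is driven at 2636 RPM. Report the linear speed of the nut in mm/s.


v = lead * (RPM/60) = 2.4*2636/60 = 105.4400

105.4400 mm/s


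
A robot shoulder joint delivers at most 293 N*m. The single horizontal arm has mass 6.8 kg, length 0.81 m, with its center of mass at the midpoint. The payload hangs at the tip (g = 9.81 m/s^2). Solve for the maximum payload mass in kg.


tau_arm = m_arm*g*(L/2) = 6.8*9.81*0.81/2 = 27.0167 N*m
tau_payload = tau_max - tau_arm = 293 - 27.0167 = 265.9833
m_payload = tau_payload / (g*L) = 265.9833 / (9.81*0.81) = 33.4734

33.4734 kg


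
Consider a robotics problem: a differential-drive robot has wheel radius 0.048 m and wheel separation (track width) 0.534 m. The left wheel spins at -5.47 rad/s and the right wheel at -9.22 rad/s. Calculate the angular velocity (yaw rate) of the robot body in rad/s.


omega = r*(wR - wL)/L = 0.048*(-9.22 - (-5.47))/0.534 = -0.3371

-0.3371 rad/s


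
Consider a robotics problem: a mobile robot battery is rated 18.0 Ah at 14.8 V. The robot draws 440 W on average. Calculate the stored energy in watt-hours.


E = capacity * V = 18.0*14.8 = 266.4000

266.4000 Wh


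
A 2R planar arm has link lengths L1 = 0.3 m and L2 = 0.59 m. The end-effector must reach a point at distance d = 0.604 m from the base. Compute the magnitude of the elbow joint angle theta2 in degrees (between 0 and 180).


cos(th2) = (d^2 - L1^2 - L2^2)/(2*L1*L2) = (0.604^2 - 0.3^2 - 0.59^2)/(2*0.3*0.59) = -0.20701695
th2 = acos(-0.20701695) = 101.9476 deg

101.9476 degrees


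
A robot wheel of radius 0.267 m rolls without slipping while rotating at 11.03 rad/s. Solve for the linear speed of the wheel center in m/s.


v = omega * r = 11.03 * 0.267 = 2.9450

2.9450 m/s


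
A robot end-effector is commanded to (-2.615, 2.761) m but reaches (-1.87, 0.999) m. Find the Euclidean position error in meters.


dx = -1.87 - (-2.615) = 0.7450, dy = 0.999 - (2.761) = -1.7620
err = sqrt(0.555025 + 3.104644) = 1.9130

1.9130 m


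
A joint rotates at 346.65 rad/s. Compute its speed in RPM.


RPM = 346.65 * 60/(2*pi) = 3310.2637

3310.2637 RPM


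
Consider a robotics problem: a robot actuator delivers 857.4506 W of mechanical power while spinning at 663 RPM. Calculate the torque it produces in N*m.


omega = 663 * 2*pi/60 = 69.429198 rad/s
tau = P / omega = 857.4506 / 69.429198 = 12.3500

12.3500 N*m


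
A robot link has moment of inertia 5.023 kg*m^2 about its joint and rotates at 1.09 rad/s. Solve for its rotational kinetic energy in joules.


KE = (1/2)*I*omega^2 = 0.5*5.023*1.09^2 = 2.9839

2.9839 J


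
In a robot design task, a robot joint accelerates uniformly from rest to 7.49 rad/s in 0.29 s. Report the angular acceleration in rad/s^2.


alpha = delta_omega / t = 7.49 / 0.29 = 25.8276

25.8276 rad/s^2


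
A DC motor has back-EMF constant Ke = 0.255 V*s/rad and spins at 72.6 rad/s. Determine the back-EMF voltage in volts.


V_emf = Ke * omega = 0.255*72.6 = 18.5130

18.5130 V


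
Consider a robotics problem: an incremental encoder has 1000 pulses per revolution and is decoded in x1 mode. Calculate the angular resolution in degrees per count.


resolution = 360 / (PPR * 1) = 360 / 1000 = 0.3600

0.3600 degrees


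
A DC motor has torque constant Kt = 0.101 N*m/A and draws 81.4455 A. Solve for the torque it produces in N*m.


tau = Kt * I = 0.101*81.4455 = 8.2260

8.2260 N*m


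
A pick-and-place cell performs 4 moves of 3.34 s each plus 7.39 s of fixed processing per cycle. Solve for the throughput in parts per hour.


T_cycle = 4*3.34 + 7.39 = 20.7500 s
rate = 3600/T = 173.4940

173.4940 parts/hour


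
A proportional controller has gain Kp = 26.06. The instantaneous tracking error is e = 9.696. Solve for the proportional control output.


u_P = Kp * e = 26.06 * 9.696 = 252.6778

252.6778


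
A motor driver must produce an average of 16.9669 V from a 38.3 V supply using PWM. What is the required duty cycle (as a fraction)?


D = V_avg/V_supply = 16.9669/38.3 = 0.4430

0.4430


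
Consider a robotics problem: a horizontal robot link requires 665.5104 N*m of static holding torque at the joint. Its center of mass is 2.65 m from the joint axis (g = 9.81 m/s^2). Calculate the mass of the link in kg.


m = tau / (g*L) = 665.5104 / (9.81 * 2.65) = 25.6000

25.6000 kg


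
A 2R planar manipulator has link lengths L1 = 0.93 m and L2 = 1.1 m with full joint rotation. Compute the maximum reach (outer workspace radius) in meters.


r_max = L1 + L2 = 0.93 + 1.1 = 2.0300

2.0300 m


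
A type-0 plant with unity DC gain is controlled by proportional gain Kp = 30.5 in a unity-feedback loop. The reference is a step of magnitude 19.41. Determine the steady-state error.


e_ss = R/(1 + Kp) = 19.41/(1 + 30.5) = 19.41/31.5000 = 0.6162

0.6162


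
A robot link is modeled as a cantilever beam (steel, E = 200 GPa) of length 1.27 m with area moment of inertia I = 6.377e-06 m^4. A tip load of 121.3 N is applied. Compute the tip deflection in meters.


delta = F*L^3/(3*E*I) = 121.3*1.27^3/(3*2.000e+11*6.377e-06)
      = 248.4688579/3826200 = 6.4939e-05

6.4939e-05 m


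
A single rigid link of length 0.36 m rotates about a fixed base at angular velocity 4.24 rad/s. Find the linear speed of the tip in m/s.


v = L*omega = 0.36 * 4.24 = 1.5264

1.5264 m/s


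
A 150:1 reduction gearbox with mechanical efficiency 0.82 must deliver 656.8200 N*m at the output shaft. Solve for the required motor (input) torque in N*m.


tau_in = tau_out / (N * eta) = 656.8200 / (150 * 0.82) = 5.3400

5.3400 N*m


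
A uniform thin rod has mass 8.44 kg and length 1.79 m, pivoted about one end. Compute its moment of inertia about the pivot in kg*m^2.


I = (1/3)*m*L^2 = (1/3)*8.44*1.79^2 = 9.0142

9.0142 kg*m^2


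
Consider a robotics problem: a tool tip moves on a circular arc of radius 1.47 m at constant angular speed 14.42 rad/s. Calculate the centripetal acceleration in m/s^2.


a_c = omega^2 * r = 14.42^2 * 1.47 = 305.6665

305.6665 m/s^2


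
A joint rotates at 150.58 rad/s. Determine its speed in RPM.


RPM = 150.58 * 60/(2*pi) = 1437.9331

1437.9331 RPM


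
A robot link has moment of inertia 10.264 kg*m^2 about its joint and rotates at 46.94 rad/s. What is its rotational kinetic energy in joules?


KE = (1/2)*I*omega^2 = 0.5*10.264*46.94^2 = 11307.6620

11307.6620 J


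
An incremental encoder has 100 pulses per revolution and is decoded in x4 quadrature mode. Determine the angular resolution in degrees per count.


resolution = 360 / (PPR * 4) = 360 / 400 = 0.9000

0.9000 degrees


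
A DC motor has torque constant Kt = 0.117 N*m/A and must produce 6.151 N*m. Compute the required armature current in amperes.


I = tau / Kt = 6.151/0.117 = 52.5726

52.5726 A


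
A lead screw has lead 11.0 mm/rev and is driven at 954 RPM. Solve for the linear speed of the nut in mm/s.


v = lead * (RPM/60) = 11.0*954/60 = 174.9000

174.9000 mm/s


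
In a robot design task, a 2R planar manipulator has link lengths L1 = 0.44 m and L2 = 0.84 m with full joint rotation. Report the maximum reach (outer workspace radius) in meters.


r_max = L1 + L2 = 0.44 + 0.84 = 1.2800

1.2800 m


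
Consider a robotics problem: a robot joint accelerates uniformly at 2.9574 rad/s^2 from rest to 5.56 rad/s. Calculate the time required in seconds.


t = delta_omega / alpha = 5.56 / 2.9574 = 1.8800

1.8800 s


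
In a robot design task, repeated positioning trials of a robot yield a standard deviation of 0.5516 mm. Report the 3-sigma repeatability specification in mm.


repeatability = 3*sigma = 3*0.5516 = 1.6548

1.6548 mm


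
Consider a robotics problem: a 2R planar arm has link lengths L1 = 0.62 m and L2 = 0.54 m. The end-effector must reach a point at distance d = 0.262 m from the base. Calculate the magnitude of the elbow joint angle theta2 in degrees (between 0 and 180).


cos(th2) = (d^2 - L1^2 - L2^2)/(2*L1*L2) = (0.262^2 - 0.62^2 - 0.54^2)/(2*0.62*0.54) = -0.90704301
th2 = acos(-0.90704301) = 155.0999 deg

155.0999 degrees


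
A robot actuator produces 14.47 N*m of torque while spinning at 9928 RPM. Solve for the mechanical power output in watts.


omega = 9928 * 2*pi/60 = 1039.657729 rad/s
P = tau * omega = 14.47 * 1039.657729 = 15043.8473

15043.8473 W


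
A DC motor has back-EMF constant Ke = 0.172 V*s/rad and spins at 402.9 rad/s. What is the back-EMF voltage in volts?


V_emf = Ke * omega = 0.172*402.9 = 69.2988

69.2988 V


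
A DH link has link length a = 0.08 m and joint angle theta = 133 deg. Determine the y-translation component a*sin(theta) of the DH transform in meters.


a*sin(theta) = 0.08*sin(133 deg) = 0.0585

0.0585 m


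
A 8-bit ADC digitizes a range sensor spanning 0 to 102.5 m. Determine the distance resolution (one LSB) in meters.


res = range / 2^n = 102.5/2^8 = 102.5/256 = 0.4004

0.4004 m


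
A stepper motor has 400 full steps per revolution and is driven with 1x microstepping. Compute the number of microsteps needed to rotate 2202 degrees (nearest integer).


step_size = 360/(400*1) = 360/400 = 0.900000 deg
n = 2202/(360/400) = 2202*400/360 = 2446.6667 -> 2447

2447 steps


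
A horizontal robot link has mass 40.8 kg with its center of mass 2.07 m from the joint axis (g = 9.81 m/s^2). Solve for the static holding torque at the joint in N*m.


tau = m*g*L = 40.8 * 9.81 * 2.07 = 828.5134

828.5134 N*m


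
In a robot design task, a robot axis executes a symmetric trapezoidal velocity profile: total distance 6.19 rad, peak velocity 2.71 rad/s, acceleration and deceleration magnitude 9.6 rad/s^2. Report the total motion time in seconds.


t_acc = v/a = 2.71/9.6 = 0.282292 s
d_acc = v^2/(2a) = 0.382505 rad (each ramp)
d_cruise = 6.19 - 2*0.382505 = 5.424990 rad
t_cruise = 5.424990/2.71 = 2.001841 s
t_total = 2*0.282292 + 2.001841 = 2.5664

2.5664 s


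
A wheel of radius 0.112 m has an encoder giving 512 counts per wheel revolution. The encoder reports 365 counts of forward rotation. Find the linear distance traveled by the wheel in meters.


revs = 365/512 = 0.712891
d = revs * 2*pi*r = 0.712891 * 2*pi*0.112 = 0.5017

0.5017 m


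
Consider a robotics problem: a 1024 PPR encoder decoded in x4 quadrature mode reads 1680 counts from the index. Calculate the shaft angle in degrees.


angle = counts * 360 / (PPR*4) = 1680 * 360 / 4096 = 147.6562

147.6562 degrees


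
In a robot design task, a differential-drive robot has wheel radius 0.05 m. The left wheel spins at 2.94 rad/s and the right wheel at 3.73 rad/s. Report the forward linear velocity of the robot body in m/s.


v = r*(wR + wL)/2 = 0.05*(3.73 + 2.94)/2 = 0.1668

0.1668 m/s


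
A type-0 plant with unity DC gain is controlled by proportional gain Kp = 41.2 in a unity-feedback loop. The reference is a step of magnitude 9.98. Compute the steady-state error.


e_ss = R/(1 + Kp) = 9.98/(1 + 41.2) = 9.98/42.2000 = 0.2365

0.2365


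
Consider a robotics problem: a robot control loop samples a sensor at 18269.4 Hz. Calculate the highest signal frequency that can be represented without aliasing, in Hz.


f_max = f_s/2 = 18269.4/2 = 9134.7000

9134.7000 Hz


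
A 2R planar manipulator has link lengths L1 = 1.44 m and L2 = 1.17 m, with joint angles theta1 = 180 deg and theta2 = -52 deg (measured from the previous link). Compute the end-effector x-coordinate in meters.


x = L1*cos(th1) + L2*cos(th1+th2) = 1.44*cos(180 deg) + 1.17*cos(128 deg) = -2.1603

-2.1603 m


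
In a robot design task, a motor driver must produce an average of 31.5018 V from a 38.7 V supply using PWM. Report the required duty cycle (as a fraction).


D = V_avg/V_supply = 31.5018/38.7 = 0.8140

0.8140


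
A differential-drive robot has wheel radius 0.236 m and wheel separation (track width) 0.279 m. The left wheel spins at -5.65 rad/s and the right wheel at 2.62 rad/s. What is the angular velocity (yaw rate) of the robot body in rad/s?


omega = r*(wR - wL)/L = 0.236*(2.62 - (-5.65))/0.279 = 6.9954

6.9954 rad/s


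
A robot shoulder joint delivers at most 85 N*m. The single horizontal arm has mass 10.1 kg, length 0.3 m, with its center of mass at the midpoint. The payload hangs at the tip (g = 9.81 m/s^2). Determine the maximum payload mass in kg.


tau_arm = m_arm*g*(L/2) = 10.1*9.81*0.3/2 = 14.8621 N*m
tau_payload = tau_max - tau_arm = 85 - 14.8621 = 70.1379
m_payload = tau_payload / (g*L) = 70.1379 / (9.81*0.3) = 23.8321

23.8321 kg


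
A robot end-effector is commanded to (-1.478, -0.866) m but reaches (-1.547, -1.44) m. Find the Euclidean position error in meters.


dx = -1.547 - (-1.478) = -0.0690, dy = -1.44 - (-0.866) = -0.5740
err = sqrt(0.004761 + 0.329476) = 0.5781

0.5781 m


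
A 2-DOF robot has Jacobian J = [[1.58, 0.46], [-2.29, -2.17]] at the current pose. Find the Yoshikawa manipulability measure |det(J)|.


det(J) = 1.58*-2.17 - (0.46)*(-2.29) = -2.3752
|det(J)| = 2.3752

2.3752


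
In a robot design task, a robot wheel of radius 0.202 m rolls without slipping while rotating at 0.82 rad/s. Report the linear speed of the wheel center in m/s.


v = omega * r = 0.82 * 0.202 = 0.1656

0.1656 m/s


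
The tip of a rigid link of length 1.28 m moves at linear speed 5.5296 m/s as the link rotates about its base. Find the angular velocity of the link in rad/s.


omega = v / L = 5.5296 / 1.28 = 4.3200

4.3200 rad/s


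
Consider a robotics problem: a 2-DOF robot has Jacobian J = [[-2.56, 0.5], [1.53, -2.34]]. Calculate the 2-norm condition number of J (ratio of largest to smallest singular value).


JJ^T eigenvalues: trace(JJ^T) = 14.6201, det(JJ^T) = det(J)^2 = 27.30480516
s_max^2 = (14.6201 + sqrt(104.52810337))/2 = 12.42199932
s_min^2 = (14.6201 - sqrt(104.52810337))/2 = 2.19810068
kappa = s_max/s_min = sqrt(12.42199932/2.19810068) = 2.3772

2.3772


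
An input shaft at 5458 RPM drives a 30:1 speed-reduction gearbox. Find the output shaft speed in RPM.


omega_out = omega_in / N = 5458 / 30 = 181.9333

181.9333 RPM


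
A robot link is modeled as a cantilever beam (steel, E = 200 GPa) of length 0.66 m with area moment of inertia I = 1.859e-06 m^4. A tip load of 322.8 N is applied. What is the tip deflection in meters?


delta = F*L^3/(3*E*I) = 322.8*0.66^3/(3*2.000e+11*1.859e-06)
      = 92.8037088/1115400 = 8.3202e-05

8.3202e-05 m


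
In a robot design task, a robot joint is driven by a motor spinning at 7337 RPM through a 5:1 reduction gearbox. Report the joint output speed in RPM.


omega_joint = omega_motor / N = 7337 / 5 = 1467.4000

1467.4000 RPM


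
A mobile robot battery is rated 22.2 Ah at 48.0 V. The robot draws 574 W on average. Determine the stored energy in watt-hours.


E = capacity * V = 22.2*48.0 = 1065.6000

1065.6000 Wh


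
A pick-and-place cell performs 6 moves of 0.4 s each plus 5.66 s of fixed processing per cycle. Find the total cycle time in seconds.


T = 6*0.4 + 5.66 = 8.0600

8.0600 s


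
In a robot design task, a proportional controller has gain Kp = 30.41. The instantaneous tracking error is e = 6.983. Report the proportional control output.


u_P = Kp * e = 30.41 * 6.983 = 212.3530

212.3530


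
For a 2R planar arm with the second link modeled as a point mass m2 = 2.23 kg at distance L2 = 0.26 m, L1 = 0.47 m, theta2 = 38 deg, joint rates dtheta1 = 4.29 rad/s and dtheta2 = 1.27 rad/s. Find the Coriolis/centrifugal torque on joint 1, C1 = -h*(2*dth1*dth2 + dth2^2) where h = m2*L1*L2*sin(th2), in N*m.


h = m2*L1*L2*sin(th2) = 2.23*0.47*0.26*sin(38 deg) = 0.167771
C1 = -h*(2*4.29*1.27 + 1.27^2) = -0.167771*12.5095 = -2.0987

-2.0987 N*m


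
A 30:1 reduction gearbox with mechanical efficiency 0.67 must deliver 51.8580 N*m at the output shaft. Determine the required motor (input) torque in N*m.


tau_in = tau_out / (N * eta) = 51.8580 / (30 * 0.67) = 2.5800

2.5800 N*m


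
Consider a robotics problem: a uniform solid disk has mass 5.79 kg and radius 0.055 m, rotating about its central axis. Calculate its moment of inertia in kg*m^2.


I = (1/2)*m*R^2 = 0.5*5.79*0.055^2 = 0.0088

0.0088 kg*m^2


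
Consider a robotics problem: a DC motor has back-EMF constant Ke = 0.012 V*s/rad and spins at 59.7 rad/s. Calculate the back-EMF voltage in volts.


V_emf = Ke * omega = 0.012*59.7 = 0.7164

0.7164 V


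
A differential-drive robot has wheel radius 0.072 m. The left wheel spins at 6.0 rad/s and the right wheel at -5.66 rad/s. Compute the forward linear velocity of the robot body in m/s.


v = r*(wR + wL)/2 = 0.072*(-5.66 + 6.0)/2 = 0.0122

0.0122 m/s


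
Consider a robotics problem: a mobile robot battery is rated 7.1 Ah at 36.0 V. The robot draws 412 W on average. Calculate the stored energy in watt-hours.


E = capacity * V = 7.1*36.0 = 255.6000

255.6000 Wh


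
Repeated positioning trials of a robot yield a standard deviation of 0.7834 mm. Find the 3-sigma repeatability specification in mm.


repeatability = 3*sigma = 3*0.7834 = 2.3502

2.3502 mm


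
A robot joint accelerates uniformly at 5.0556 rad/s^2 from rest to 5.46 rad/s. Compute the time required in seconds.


t = delta_omega / alpha = 5.46 / 5.0556 = 1.0800

1.0800 s


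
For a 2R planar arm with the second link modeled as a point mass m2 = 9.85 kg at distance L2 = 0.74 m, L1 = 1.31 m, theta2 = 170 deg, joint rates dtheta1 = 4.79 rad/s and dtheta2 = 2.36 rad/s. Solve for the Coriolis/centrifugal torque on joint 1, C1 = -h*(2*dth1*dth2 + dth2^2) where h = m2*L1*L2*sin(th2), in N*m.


h = m2*L1*L2*sin(th2) = 9.85*1.31*0.74*sin(170 deg) = 1.658095
C1 = -h*(2*4.79*2.36 + 2.36^2) = -1.658095*28.1784 = -46.7225

-46.7225 N*m


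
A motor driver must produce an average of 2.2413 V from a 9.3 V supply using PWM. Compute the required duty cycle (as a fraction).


D = V_avg/V_supply = 2.2413/9.3 = 0.2410

0.2410


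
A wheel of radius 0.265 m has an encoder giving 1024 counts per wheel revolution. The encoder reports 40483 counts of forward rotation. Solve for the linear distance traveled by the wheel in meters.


revs = 40483/1024 = 39.534180
d = revs * 2*pi*r = 39.534180 * 2*pi*0.265 = 65.8262

65.8262 m


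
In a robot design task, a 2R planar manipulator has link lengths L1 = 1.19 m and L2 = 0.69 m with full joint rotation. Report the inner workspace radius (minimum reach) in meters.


r_min = |L1 - L2| = |1.19 - 0.69| = 0.5000

0.5000 m


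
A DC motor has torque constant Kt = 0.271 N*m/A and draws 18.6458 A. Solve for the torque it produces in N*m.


tau = Kt * I = 0.271*18.6458 = 5.0530

5.0530 N*m


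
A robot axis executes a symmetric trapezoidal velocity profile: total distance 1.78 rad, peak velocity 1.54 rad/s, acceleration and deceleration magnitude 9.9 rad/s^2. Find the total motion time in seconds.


t_acc = v/a = 1.54/9.9 = 0.155556 s
d_acc = v^2/(2a) = 0.119778 rad (each ramp)
d_cruise = 1.78 - 2*0.119778 = 1.540444 rad
t_cruise = 1.540444/1.54 = 1.000288 s
t_total = 2*0.155556 + 1.000288 = 1.3114

1.3114 s


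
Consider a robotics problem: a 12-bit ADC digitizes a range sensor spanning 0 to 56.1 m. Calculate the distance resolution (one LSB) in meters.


res = range / 2^n = 56.1/2^12 = 56.1/4096 = 0.0137

0.0137 m


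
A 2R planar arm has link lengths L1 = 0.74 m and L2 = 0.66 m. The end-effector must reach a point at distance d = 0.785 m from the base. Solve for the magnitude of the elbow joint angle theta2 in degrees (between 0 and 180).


cos(th2) = (d^2 - L1^2 - L2^2)/(2*L1*L2) = (0.785^2 - 0.74^2 - 0.66^2)/(2*0.74*0.66) = -0.37569103
th2 = acos(-0.37569103) = 112.0670 deg

112.0670 degrees


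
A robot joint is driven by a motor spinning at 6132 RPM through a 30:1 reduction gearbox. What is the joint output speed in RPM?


omega_joint = omega_motor / N = 6132 / 30 = 204.4000

204.4000 RPM


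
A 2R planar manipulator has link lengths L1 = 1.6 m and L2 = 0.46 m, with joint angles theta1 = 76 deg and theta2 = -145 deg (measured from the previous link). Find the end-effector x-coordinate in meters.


x = L1*cos(th1) + L2*cos(th1+th2) = 1.6*cos(76 deg) + 0.46*cos(-69 deg) = 0.5519

0.5519 m


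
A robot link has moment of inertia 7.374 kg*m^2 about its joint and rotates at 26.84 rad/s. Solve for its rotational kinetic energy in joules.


KE = (1/2)*I*omega^2 = 0.5*7.374*26.84^2 = 2656.0617

2656.0617 J


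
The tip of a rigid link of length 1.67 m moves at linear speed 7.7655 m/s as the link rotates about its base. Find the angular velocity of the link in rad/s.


omega = v / L = 7.7655 / 1.67 = 4.6500

4.6500 rad/s


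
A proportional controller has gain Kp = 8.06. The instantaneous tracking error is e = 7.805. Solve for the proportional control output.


u_P = Kp * e = 8.06 * 7.805 = 62.9083

62.9083


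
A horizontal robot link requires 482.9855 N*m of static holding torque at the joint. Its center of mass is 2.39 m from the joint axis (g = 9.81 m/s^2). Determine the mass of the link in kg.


m = tau / (g*L) = 482.9855 / (9.81 * 2.39) = 20.6000

20.6000 kg


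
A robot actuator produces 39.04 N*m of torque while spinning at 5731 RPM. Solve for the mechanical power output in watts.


omega = 5731 * 2*pi/60 = 600.148917 rad/s
P = tau * omega = 39.04 * 600.148917 = 23429.8137

23429.8137 W


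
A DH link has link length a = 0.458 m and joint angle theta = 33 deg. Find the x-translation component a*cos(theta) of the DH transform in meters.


a*cos(theta) = 0.458*cos(33 deg) = 0.3841

0.3841 m


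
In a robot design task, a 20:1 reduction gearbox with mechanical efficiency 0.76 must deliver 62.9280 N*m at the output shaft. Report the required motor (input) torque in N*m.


tau_in = tau_out / (N * eta) = 62.9280 / (20 * 0.76) = 4.1400

4.1400 N*m


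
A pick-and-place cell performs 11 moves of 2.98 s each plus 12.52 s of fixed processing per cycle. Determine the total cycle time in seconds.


T = 11*2.98 + 12.52 = 45.3000

45.3000 s


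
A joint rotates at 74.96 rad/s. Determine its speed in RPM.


RPM = 74.96 * 60/(2*pi) = 715.8153

715.8153 RPM


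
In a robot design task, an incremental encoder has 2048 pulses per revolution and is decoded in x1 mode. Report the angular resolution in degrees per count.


resolution = 360 / (PPR * 1) = 360 / 2048 = 0.1758

0.1758 degrees


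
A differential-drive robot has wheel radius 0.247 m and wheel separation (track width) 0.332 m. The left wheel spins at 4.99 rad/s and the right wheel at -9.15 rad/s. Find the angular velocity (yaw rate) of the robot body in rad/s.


omega = r*(wR - wL)/L = 0.247*(-9.15 - (4.99))/0.332 = -10.5198

-10.5198 rad/s


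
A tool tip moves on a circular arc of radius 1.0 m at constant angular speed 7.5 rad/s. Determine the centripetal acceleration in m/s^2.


a_c = omega^2 * r = 7.5^2 * 1.0 = 56.2500

56.2500 m/s^2


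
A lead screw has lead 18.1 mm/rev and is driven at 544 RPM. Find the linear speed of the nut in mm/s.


v = lead * (RPM/60) = 18.1*544/60 = 164.1067

164.1067 mm/s


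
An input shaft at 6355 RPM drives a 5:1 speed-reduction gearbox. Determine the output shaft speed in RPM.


omega_out = omega_in / N = 6355 / 5 = 1271.0000

1271.0000 RPM


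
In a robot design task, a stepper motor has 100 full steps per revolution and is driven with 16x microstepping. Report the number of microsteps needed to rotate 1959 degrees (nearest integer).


step_size = 360/(100*16) = 360/1600 = 0.225000 deg
n = 1959/(360/1600) = 1959*1600/360 = 8706.6667 -> 8707

8707 steps


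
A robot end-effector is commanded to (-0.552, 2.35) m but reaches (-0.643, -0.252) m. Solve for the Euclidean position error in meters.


dx = -0.643 - (-0.552) = -0.0910, dy = -0.252 - (2.35) = -2.6020
err = sqrt(0.008281 + 6.770404) = 2.6036

2.6036 m


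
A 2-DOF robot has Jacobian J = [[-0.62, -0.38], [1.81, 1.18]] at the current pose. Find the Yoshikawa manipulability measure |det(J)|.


det(J) = -0.62*1.18 - (-0.38)*(1.81) = -0.0438
|det(J)| = 0.0438

0.0438


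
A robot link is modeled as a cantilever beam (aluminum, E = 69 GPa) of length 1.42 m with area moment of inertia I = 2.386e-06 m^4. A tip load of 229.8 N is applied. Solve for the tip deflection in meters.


delta = F*L^3/(3*E*I) = 229.8*1.42^3/(3*6.900e+10*2.386e-06)
      = 657.9835824/493902 = 0.0013

0.0013 m
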